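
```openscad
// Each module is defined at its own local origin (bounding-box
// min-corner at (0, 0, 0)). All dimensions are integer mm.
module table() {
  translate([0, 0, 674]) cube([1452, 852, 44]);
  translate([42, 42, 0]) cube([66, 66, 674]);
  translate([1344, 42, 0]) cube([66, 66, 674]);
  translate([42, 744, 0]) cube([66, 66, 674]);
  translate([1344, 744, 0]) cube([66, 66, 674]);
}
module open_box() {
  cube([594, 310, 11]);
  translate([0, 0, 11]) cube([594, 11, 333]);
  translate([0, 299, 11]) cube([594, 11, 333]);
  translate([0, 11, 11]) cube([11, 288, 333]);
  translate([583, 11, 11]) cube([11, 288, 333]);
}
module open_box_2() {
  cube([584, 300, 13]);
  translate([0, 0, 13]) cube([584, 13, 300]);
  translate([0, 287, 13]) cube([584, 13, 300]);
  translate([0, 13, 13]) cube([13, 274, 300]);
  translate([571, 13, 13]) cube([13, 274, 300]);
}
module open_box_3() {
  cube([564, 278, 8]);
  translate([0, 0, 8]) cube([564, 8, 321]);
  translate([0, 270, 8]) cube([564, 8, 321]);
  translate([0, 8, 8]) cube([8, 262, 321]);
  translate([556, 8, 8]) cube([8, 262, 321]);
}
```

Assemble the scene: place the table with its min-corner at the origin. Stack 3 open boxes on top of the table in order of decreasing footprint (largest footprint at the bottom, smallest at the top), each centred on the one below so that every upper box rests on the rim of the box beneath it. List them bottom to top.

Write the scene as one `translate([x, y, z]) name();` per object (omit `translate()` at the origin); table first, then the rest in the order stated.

table();
translate([429, 271, 718]) open_box();
translate([434, 276, 1062]) open_box_2();
translate([444, 287, 1375]) open_box_3();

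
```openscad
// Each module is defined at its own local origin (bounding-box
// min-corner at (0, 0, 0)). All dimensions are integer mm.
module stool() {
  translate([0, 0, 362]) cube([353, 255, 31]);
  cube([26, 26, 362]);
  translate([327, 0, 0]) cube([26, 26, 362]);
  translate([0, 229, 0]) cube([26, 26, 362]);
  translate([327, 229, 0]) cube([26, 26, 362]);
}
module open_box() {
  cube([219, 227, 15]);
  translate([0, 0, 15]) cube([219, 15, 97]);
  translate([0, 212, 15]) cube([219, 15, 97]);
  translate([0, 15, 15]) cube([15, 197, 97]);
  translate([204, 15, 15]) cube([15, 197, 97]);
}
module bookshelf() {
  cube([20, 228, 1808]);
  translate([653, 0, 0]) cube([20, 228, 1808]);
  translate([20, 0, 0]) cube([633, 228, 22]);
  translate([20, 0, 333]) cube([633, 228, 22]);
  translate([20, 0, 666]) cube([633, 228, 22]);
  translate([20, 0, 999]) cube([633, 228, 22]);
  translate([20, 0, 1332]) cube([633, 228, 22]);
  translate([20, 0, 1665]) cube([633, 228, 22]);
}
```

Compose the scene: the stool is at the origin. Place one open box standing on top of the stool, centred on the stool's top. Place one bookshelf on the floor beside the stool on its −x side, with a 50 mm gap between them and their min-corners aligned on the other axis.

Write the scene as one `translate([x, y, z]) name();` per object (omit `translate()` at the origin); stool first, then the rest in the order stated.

stool();
translate([67, 14, 393]) open_box();
translate([-723, 0, 0]) bookshelf();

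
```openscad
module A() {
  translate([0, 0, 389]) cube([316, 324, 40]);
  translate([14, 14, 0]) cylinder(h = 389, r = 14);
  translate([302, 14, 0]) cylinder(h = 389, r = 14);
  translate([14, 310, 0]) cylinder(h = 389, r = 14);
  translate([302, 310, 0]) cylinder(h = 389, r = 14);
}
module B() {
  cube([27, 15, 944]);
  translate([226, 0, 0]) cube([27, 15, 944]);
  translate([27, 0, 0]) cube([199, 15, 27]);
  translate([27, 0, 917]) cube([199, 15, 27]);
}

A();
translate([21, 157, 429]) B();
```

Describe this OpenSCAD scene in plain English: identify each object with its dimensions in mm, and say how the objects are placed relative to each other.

A is a simple wooden stool: a rectangular seat 316 mm (x) by 324 mm (y), 40 mm thick, top face at z = 429 mm, on four round legs, each 28 mm in diameter. The legs rest on z = 0, each leg's axis is inset half a diameter from the nearest pair of seat edges (so the leg's bounding box is flush with the corner).

B is a rectangular picture frame lying in the x–z plane (depth along y). The opening is 199 mm wide (x) by 890 mm tall (z), surrounded by a border 27 mm wide on all four sides. The frame is 15 mm deep and is made of two full-height vertical stiles with two horizontal rails fitted between them.

The picture frame is on top of the stool.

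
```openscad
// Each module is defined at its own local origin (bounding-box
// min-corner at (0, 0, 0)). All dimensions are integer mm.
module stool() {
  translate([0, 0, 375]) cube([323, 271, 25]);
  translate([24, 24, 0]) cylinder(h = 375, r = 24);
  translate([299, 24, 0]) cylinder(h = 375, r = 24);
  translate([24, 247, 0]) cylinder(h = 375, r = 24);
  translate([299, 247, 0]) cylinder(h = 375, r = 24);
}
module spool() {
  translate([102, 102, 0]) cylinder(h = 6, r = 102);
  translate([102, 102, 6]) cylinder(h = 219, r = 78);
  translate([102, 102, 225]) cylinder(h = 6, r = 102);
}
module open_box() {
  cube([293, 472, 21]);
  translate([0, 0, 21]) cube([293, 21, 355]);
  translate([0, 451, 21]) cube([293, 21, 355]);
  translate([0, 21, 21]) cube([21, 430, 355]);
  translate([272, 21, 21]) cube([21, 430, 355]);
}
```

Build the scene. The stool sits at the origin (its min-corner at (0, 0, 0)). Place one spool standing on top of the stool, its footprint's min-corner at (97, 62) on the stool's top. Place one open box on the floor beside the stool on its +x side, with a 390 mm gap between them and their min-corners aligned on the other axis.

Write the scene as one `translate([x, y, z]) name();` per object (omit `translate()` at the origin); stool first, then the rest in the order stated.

stool();
translate([97, 62, 400]) spool();
translate([713, 0, 0]) open_box();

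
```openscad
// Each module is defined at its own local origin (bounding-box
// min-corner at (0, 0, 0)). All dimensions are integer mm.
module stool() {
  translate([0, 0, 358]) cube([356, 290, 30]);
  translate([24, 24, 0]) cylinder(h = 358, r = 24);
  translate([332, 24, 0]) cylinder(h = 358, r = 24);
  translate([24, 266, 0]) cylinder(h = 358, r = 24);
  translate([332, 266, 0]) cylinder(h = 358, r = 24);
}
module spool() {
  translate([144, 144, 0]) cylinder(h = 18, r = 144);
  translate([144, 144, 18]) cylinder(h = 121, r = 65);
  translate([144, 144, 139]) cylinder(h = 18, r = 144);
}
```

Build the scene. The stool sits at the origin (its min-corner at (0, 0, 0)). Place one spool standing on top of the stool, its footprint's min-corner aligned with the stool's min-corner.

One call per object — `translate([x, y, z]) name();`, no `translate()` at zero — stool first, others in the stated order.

stool();
translate([0, 0, 388]) spool();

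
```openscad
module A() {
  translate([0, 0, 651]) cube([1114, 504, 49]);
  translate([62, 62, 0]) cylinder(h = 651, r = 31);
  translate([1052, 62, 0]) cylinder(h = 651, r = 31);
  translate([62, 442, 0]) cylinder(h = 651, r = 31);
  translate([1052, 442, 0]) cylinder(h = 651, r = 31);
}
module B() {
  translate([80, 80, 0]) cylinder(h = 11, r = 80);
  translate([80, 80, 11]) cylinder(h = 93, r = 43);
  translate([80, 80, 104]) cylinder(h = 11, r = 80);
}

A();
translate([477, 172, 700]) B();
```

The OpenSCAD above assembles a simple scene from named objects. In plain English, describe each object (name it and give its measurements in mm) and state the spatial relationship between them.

A is a rectangular dining table. The top is 1114×504×49 mm with its upper surface at z = 700 mm. It stands on four round legs of 62 mm diameter, each leg's bounding box inset 31 mm from the nearest pair of top edges, running from the floor to the underside of the top.

B is a spool: two coaxial disc flanges of radius 80 mm and thickness 11 mm, joined by a core cylinder of radius 43 mm and height 93 mm. The lower flange rests on z = 0 and the three cylinders share a vertical axis.

The spool is on top of the table, centred.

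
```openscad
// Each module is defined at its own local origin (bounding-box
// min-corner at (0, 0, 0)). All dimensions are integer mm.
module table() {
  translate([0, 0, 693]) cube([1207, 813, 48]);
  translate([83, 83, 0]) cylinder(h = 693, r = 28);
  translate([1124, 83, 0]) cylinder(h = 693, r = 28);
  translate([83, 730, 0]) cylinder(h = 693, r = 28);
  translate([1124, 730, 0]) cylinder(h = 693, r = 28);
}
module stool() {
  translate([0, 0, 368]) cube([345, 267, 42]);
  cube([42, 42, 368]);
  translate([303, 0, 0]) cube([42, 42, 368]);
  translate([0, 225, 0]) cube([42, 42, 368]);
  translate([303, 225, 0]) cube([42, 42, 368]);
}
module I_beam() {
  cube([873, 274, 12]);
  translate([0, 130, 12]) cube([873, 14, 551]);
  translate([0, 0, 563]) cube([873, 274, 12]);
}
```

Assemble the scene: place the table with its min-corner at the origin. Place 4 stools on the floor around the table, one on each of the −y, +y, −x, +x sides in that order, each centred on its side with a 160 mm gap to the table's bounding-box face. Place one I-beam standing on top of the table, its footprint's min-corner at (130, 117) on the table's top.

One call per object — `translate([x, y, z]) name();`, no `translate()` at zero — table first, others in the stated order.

table();
translate([431, -427, 0]) stool();
translate([431, 973, 0]) stool();
translate([-505, 273, 0]) stool();
translate([1367, 273, 0]) stool();
translate([130, 117, 741]) I_beam();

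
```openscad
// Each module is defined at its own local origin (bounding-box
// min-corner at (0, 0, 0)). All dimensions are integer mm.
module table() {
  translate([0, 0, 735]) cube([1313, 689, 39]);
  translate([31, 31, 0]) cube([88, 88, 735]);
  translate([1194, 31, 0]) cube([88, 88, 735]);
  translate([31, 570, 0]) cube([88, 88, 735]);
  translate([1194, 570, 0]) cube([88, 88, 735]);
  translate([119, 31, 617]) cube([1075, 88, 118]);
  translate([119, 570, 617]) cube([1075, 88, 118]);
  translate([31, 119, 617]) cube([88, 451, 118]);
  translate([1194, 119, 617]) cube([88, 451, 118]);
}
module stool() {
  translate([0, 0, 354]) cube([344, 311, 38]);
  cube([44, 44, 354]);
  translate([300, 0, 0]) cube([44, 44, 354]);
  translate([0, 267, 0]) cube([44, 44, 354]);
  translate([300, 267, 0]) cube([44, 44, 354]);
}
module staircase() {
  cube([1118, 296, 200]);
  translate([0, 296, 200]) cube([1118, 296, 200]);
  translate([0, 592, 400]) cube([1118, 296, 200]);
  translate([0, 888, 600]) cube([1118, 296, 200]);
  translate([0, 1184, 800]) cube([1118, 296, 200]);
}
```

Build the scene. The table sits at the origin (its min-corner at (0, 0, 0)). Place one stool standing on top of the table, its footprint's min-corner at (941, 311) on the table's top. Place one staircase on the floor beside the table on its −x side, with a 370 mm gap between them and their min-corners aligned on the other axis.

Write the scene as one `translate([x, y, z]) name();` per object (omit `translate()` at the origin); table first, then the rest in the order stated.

table();
translate([941, 311, 774]) stool();
translate([-1488, 0, 0]) staircase();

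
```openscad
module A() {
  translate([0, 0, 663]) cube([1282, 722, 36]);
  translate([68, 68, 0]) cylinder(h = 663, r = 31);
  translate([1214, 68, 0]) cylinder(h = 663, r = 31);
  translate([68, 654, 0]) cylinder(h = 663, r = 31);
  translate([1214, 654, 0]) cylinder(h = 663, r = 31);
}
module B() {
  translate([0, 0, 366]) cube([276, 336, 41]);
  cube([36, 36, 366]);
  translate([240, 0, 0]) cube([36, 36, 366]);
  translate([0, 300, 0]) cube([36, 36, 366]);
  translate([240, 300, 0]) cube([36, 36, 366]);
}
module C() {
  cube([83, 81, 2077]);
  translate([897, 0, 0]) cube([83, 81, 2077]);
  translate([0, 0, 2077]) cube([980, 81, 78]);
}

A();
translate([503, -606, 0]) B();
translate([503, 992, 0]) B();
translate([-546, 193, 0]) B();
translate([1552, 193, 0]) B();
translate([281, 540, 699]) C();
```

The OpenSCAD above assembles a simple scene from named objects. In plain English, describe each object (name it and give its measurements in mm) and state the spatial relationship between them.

A is a table with a 1282×722 mm rectangular top, 36 mm thick, top surface at z = 699 mm, supported by four round legs of 62 mm diameter, each leg's bounding box inset 37 mm from the nearest pair of top edges, running from the floor.

B is a four-legged stool. The seat is 276×336 mm, 41 mm thick, top at z = 407 mm. It stands on four square legs, each 36×36 mm in cross-section, from z = 0 to the seat underside, each flush with a corner of the seat.

C is a door frame. The clear opening is 814 mm wide and 2077 mm high. Two 83 mm wide jambs, 81 mm deep, stand either side of the opening from the floor to the top of the opening. A 78 mm thick head sits across the top of both jambs, spanning the full outside width of the frame.

Four stools sit around the table at the −y, +y, −x, +x sides. The door frame is on top of the table.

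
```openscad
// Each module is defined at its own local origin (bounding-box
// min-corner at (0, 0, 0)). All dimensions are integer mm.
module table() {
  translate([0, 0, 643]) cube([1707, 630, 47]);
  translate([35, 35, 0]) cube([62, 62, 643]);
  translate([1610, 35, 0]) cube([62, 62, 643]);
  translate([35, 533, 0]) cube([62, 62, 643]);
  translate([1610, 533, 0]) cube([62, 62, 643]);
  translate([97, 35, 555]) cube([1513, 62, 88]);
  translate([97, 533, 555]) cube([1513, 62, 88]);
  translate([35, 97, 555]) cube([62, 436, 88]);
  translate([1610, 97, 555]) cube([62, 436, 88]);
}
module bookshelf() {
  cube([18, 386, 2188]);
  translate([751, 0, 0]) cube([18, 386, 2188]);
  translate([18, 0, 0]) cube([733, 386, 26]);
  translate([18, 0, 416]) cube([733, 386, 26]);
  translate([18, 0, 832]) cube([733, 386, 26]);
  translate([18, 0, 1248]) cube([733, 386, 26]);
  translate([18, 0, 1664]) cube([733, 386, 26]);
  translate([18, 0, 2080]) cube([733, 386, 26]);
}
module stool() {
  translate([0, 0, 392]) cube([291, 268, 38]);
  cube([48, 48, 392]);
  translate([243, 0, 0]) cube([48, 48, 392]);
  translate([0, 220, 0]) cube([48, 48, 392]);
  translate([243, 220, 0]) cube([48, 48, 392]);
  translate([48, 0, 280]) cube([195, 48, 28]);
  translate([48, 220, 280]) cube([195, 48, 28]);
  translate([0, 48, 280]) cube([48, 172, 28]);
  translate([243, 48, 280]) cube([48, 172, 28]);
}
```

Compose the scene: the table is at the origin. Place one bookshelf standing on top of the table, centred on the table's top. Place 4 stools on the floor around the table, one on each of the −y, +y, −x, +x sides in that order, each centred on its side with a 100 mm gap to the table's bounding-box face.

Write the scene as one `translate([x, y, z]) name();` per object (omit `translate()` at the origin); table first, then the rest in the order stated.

table();
translate([469, 122, 690]) bookshelf();
translate([708, -368, 0]) stool();
translate([708, 730, 0]) stool();
translate([-391, 181, 0]) stool();
translate([1807, 181, 0]) stool();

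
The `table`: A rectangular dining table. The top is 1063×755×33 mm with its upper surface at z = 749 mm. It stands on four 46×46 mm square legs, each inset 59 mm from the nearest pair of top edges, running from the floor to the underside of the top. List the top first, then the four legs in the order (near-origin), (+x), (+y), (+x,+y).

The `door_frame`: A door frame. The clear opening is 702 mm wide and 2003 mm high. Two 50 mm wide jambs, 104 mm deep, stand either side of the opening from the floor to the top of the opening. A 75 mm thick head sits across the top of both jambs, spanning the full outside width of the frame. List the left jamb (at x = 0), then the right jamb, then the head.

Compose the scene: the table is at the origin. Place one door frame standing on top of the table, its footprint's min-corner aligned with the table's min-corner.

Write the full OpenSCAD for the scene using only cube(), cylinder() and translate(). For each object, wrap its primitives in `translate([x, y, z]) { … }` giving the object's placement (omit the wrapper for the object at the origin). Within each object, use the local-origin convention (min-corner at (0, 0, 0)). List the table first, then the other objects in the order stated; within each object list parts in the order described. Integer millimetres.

translate([0, 0, 716]) cube([1063, 755, 33]);
translate([59, 59, 0]) cube([46, 46, 716]);
translate([958, 59, 0]) cube([46, 46, 716]);
translate([59, 650, 0]) cube([46, 46, 716]);
translate([958, 650, 0]) cube([46, 46, 716]);
translate([0, 0, 749]) {
  cube([50, 104, 2003]);
  translate([752, 0, 0]) cube([50, 104, 2003]);
  translate([0, 0, 2003]) cube([802, 104, 75]);
}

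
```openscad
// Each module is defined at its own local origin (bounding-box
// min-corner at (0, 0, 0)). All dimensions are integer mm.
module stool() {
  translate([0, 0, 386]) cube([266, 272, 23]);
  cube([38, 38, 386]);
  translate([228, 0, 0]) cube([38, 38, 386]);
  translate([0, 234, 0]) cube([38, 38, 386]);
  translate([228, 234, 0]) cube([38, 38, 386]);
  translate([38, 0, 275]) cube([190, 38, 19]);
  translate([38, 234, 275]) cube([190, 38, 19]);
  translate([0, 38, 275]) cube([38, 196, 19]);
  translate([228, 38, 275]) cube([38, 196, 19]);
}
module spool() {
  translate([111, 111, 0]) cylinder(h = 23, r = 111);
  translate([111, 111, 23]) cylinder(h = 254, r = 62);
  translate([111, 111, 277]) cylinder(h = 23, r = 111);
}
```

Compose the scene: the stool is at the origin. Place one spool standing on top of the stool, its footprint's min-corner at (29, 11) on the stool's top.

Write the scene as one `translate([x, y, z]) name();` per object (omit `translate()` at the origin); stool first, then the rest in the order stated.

stool();
translate([29, 11, 409]) spool();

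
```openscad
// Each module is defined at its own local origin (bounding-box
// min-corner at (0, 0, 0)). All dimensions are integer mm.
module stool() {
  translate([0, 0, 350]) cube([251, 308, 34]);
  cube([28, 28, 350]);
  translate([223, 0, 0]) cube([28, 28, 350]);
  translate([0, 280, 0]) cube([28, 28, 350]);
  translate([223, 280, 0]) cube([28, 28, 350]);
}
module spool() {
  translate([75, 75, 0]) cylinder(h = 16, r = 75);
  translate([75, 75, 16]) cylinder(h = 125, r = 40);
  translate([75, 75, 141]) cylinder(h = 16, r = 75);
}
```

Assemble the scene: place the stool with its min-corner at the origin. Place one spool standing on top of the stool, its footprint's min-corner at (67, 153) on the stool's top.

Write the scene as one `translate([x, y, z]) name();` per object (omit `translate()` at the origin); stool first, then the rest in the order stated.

stool();
translate([67, 153, 384]) spool();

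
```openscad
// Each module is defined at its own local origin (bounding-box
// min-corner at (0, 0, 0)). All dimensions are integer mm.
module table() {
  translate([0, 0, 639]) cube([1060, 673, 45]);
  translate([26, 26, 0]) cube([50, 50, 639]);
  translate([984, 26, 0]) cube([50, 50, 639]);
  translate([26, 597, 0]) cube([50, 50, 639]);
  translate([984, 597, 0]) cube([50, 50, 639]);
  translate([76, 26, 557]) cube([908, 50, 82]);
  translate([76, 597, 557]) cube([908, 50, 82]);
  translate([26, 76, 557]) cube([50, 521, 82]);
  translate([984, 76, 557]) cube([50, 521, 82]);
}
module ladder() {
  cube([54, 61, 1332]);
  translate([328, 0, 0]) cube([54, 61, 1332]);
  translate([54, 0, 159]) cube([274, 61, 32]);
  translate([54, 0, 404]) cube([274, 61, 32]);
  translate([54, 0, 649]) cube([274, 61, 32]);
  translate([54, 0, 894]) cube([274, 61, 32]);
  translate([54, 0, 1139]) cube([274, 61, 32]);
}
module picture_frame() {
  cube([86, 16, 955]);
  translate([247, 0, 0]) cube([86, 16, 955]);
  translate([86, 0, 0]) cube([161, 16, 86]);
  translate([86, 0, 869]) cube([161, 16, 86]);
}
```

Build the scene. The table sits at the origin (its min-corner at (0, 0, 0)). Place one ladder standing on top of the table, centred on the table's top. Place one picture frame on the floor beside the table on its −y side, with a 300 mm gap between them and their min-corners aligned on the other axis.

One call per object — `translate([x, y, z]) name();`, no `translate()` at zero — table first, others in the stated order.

table();
translate([339, 306, 684]) ladder();
translate([0, -316, 0]) picture_frame();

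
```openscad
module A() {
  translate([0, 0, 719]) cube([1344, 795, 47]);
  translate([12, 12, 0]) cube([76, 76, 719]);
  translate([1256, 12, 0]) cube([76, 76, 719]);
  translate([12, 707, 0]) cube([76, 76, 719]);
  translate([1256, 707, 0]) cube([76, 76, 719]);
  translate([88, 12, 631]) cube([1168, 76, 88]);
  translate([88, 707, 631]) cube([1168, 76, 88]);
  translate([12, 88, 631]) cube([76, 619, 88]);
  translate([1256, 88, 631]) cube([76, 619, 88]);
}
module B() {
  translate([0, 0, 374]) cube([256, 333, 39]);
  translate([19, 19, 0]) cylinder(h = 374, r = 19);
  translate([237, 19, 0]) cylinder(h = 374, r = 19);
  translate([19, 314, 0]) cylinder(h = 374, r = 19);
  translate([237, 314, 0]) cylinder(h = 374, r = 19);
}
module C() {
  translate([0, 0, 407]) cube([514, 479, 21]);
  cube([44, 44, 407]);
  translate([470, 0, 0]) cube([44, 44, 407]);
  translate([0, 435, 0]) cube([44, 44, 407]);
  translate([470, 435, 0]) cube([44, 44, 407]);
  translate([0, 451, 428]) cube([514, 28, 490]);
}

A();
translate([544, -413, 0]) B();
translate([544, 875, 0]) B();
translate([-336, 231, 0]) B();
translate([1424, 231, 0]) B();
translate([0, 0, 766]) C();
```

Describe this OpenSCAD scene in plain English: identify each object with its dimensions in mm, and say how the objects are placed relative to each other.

A is a table: top 1344 mm (x) × 795 mm (y), 47 mm thick, upper face at z = 766 mm, on four 76×76 mm square legs, each inset 12 mm from the nearest pair of top edges, running from z = 0 to the bottom of the top. Four apron rails, 76 mm thick and 88 mm tall, run between adjacent legs with their top edges flush with the underside of the top and their outer faces flush with the legs' outer faces.

B is a four-legged stool. The seat is a 256×333×39 mm slab whose top surface is at z = 413 mm; four round legs, each 38 mm in diameter, run from the floor (z = 0) to the underside of the seat, each leg's axis is inset half a diameter from the nearest pair of seat edges (so the leg's bounding box is flush with the corner).

C is a chair: 514×479 mm seat, 21 mm thick, top at z = 428 mm, on four 44 mm square corner legs flush with the seat edges. A 28 mm thick backrest slab spans the full seat width, extending 490 mm above the seat top, its back face flush with the seat's +y edge.

Four stools sit around the table at the −y, +y, −x, +x sides. The chair is on top of the table.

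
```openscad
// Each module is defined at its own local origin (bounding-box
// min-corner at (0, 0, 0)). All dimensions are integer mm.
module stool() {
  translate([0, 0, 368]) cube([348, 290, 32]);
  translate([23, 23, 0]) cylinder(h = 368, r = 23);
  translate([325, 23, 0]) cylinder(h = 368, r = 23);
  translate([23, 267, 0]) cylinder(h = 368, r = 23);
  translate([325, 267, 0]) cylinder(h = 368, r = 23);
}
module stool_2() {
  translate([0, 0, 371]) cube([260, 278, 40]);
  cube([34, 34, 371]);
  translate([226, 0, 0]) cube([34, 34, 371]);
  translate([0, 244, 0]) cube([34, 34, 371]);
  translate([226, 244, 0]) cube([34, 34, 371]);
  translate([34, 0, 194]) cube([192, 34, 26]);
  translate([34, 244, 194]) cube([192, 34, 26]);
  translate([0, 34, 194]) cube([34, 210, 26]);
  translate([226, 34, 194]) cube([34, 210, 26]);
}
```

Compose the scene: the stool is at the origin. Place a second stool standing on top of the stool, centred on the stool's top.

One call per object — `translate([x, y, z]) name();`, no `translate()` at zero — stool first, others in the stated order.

stool();
translate([44, 6, 400]) stool_2();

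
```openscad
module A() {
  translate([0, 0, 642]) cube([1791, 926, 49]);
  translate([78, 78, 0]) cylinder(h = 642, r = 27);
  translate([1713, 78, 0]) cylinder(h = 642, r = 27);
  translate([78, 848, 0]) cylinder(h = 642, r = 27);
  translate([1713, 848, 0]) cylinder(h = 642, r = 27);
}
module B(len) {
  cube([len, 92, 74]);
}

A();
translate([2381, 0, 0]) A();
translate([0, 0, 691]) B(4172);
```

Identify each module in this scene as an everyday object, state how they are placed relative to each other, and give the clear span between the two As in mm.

A is a table. B is a beam. A beam spans the tops of two tables. The clear span between the two tables is 590 mm.

Second table starts at x = 2381; first ends at x = 1791; clear span = 2381 − 1791 = 590 mm.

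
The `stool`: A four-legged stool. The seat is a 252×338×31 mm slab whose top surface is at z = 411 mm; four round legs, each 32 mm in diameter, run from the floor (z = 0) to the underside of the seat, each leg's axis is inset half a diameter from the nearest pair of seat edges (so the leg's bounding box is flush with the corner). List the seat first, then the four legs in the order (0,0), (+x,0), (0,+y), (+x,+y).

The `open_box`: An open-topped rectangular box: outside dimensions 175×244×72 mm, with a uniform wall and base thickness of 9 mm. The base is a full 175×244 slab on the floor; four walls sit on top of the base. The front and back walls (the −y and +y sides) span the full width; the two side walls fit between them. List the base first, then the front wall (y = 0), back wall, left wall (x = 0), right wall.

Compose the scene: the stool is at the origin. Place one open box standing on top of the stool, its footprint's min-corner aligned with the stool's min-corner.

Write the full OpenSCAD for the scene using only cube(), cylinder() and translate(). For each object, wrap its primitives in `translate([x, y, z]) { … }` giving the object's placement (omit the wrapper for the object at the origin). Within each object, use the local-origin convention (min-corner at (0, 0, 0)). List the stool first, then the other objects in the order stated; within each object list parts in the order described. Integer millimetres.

translate([0, 0, 380]) cube([252, 338, 31]);
translate([16, 16, 0]) cylinder(h = 380, r = 16);
translate([236, 16, 0]) cylinder(h = 380, r = 16);
translate([16, 322, 0]) cylinder(h = 380, r = 16);
translate([236, 322, 0]) cylinder(h = 380, r = 16);
translate([0, 0, 411]) {
  cube([175, 244, 9]);
  translate([0, 0, 9]) cube([175, 9, 63]);
  translate([0, 235, 9]) cube([175, 9, 63]);
  translate([0, 9, 9]) cube([9, 226, 63]);
  translate([166, 9, 9]) cube([9, 226, 63]);
}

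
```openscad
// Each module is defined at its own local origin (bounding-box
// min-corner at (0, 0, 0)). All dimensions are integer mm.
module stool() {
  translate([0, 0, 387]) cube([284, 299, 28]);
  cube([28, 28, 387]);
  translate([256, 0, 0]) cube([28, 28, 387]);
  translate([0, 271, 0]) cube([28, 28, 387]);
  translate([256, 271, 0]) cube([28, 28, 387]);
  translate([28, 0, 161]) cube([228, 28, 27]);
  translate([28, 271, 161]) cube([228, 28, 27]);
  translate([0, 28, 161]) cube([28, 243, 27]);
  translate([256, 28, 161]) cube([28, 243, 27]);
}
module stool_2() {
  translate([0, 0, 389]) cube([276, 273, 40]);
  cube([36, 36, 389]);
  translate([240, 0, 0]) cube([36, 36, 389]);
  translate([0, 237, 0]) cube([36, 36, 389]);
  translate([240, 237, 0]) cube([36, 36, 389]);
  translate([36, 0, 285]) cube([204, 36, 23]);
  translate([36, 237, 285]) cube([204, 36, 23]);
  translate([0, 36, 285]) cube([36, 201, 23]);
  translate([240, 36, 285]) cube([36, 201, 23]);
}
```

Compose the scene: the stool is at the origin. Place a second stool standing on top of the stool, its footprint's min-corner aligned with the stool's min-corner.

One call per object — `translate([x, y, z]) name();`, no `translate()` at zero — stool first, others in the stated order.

stool();
translate([0, 0, 415]) stool_2();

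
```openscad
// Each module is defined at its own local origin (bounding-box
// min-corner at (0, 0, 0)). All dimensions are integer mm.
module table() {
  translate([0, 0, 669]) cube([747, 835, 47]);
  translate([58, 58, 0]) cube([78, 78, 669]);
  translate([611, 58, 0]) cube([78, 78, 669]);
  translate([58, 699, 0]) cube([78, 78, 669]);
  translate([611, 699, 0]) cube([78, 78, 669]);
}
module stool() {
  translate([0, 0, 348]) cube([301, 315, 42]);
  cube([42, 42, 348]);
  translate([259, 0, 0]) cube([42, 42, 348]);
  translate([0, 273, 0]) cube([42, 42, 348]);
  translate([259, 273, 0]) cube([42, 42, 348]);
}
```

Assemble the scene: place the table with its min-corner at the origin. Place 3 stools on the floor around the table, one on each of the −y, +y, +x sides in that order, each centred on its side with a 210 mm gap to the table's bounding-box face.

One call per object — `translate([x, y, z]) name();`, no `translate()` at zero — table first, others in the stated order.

table();
translate([223, -525, 0]) stool();
translate([223, 1045, 0]) stool();
translate([957, 260, 0]) stool();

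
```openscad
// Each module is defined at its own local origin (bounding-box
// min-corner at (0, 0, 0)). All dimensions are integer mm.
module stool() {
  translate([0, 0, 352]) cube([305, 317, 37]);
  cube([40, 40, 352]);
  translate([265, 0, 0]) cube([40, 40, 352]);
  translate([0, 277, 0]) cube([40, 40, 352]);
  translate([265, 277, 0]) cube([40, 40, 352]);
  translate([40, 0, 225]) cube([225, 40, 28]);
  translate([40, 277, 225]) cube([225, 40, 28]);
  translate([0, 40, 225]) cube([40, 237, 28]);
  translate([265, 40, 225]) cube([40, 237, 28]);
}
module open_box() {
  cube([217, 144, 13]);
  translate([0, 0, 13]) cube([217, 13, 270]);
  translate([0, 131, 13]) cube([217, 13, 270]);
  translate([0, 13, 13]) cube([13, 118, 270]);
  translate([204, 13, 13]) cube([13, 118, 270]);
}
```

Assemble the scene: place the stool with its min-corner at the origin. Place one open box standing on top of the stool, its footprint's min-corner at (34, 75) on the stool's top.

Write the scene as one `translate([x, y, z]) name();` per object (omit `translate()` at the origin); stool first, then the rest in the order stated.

stool();
translate([34, 75, 389]) open_box();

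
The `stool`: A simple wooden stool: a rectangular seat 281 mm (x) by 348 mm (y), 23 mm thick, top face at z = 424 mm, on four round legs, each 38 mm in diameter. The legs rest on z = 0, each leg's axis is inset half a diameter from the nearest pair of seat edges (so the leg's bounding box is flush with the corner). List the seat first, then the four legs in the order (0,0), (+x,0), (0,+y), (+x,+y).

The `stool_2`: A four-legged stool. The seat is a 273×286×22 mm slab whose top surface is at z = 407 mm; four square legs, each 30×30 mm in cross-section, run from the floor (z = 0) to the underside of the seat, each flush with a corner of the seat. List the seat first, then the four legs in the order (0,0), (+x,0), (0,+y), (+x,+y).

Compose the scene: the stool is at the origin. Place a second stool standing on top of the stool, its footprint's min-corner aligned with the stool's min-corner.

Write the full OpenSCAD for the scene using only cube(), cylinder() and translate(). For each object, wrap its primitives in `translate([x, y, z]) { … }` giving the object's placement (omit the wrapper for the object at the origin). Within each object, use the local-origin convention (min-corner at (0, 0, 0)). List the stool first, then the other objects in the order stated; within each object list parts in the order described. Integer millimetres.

translate([0, 0, 401]) cube([281, 348, 23]);
translate([19, 19, 0]) cylinder(h = 401, r = 19);
translate([262, 19, 0]) cylinder(h = 401, r = 19);
translate([19, 329, 0]) cylinder(h = 401, r = 19);
translate([262, 329, 0]) cylinder(h = 401, r = 19);
translate([0, 0, 424]) {
  translate([0, 0, 385]) cube([273, 286, 22]);
  cube([30, 30, 385]);
  translate([243, 0, 0]) cube([30, 30, 385]);
  translate([0, 256, 0]) cube([30, 30, 385]);
  translate([243, 256, 0]) cube([30, 30, 385]);
}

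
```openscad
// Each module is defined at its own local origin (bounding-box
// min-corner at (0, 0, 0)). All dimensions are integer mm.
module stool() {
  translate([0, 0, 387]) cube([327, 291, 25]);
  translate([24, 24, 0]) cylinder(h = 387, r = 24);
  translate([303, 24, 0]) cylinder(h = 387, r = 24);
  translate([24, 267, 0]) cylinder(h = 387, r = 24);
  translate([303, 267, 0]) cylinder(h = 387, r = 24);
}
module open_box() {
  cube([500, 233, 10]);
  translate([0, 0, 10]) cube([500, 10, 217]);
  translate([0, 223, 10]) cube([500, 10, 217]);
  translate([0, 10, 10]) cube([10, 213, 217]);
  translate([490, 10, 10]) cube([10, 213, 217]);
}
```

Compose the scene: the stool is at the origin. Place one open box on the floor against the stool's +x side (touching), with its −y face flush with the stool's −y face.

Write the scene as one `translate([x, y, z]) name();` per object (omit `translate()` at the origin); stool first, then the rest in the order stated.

stool();
translate([327, 0, 0]) open_box();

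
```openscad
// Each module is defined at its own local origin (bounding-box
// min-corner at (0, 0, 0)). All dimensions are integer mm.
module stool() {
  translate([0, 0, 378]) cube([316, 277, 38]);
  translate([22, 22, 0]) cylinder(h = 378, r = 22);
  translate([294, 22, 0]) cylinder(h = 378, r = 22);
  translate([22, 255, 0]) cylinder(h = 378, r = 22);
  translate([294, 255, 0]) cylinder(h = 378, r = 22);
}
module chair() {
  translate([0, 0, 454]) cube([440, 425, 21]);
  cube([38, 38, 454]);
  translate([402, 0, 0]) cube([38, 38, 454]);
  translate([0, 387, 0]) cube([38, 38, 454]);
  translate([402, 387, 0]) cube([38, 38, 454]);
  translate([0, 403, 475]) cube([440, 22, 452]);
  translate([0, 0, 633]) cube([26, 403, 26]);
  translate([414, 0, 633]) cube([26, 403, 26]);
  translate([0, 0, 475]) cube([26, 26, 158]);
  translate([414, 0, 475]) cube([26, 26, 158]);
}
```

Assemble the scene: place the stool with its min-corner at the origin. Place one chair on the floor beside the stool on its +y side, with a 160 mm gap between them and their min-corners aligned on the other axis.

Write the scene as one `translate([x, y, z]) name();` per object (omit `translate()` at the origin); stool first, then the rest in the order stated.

stool();
translate([0, 437, 0]) chair();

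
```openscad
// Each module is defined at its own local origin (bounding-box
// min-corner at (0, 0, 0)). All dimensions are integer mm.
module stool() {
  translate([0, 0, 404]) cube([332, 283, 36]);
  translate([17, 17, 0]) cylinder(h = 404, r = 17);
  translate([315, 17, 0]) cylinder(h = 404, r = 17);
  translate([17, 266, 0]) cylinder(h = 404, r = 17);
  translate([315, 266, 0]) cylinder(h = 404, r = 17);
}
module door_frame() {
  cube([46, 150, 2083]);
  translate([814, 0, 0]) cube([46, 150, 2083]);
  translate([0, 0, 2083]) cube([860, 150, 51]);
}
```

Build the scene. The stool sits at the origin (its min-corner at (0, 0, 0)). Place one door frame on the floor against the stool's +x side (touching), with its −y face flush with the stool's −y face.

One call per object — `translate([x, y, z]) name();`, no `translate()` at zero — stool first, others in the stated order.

stool();
translate([332, 0, 0]) door_frame();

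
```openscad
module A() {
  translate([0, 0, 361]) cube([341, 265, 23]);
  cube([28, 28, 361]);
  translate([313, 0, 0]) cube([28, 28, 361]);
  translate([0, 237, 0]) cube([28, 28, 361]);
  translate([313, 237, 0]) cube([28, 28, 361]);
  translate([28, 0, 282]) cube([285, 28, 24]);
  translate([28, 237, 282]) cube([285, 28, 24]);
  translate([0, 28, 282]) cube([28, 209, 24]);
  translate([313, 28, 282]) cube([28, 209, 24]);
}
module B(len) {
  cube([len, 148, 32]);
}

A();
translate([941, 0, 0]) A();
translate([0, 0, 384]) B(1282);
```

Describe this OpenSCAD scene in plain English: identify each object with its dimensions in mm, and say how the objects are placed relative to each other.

A is a four-legged stool. The seat is a 341×265×23 mm slab whose top surface is at z = 384 mm; four square legs, each 28×28 mm in cross-section, run from the floor (z = 0) to the underside of the seat, each flush with a corner of the seat. Four stretchers, 28 mm wide and 24 mm tall, connect adjacent legs with their undersides at z = 282 mm, each running between the inner faces of the legs it joins and aligned with the legs' outer faces on the other axis.

B is a rectangular beam 1282 mm long (x), 148 mm deep (y), 32 mm thick (z).

The beam spans the tops of two stools placed 600 mm apart, resting at z = 384 mm.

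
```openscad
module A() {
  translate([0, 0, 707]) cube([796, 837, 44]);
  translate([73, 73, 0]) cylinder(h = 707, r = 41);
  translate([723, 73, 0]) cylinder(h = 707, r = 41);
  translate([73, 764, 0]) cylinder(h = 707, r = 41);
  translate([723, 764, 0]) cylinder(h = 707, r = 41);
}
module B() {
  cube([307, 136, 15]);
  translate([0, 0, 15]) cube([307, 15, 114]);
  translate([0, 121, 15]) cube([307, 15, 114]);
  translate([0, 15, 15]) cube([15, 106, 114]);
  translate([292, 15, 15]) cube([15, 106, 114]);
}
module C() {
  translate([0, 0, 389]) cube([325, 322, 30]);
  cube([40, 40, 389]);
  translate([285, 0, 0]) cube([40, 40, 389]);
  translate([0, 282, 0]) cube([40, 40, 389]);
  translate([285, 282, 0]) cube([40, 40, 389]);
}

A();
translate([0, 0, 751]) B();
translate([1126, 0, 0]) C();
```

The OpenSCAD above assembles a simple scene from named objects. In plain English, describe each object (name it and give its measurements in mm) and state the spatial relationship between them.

A is a table: top 796 mm (x) × 837 mm (y), 44 mm thick, upper face at z = 751 mm, on four round legs of 82 mm diameter, each leg's bounding box inset 32 mm from the nearest pair of top edges, running from z = 0 to the bottom of the top.

B is an open-topped rectangular box: outside dimensions 307×136×129 mm, with a uniform wall and base thickness of 15 mm. The base is a full 307×136 slab on the floor; four walls sit on top of the base. The front and back walls (the −y and +y sides) span the full width; the two side walls fit between them.

C is a simple wooden stool: a rectangular seat 325 mm (x) by 322 mm (y), 30 mm thick, top face at z = 419 mm, on four square legs, each 40×40 mm in cross-section. The legs rest on z = 0, each flush with a corner of the seat.

The open box is on top of the table. The stool is on the floor beside the table on its +x side.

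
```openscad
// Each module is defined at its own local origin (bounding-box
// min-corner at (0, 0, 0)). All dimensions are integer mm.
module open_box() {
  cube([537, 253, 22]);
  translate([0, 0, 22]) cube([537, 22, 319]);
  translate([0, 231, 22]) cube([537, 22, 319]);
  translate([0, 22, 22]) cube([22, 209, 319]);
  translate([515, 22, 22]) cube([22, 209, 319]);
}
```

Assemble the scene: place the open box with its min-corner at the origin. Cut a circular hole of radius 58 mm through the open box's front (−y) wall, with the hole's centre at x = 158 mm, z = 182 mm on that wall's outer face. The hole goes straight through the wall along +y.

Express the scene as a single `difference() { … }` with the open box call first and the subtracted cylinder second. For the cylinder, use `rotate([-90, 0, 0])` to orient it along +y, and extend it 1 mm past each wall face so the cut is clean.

difference() {
  open_box();
  translate([158, -1, 182]) rotate([-90, 0, 0]) cylinder(h = 24, r = 58);
}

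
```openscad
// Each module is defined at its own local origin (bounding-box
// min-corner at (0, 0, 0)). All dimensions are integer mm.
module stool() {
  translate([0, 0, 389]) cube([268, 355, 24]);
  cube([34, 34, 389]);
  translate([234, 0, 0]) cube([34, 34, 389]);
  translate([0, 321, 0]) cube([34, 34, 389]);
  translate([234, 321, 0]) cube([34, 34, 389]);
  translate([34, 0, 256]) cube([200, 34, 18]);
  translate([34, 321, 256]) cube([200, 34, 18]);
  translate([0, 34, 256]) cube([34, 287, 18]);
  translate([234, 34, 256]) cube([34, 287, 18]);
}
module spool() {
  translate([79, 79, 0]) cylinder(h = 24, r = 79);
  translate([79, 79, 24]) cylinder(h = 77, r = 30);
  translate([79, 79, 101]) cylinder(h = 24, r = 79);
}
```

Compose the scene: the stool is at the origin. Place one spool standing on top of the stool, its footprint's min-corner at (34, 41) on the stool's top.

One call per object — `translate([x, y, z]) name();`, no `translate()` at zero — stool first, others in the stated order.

stool();
translate([34, 41, 413]) spool();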